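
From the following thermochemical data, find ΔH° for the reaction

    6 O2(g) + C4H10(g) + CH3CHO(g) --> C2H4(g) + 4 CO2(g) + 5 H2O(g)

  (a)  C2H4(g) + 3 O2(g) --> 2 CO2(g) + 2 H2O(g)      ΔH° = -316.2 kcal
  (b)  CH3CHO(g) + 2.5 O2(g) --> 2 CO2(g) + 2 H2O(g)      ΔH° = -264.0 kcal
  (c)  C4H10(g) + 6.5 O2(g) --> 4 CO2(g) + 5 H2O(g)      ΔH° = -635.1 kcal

ΔH° = -582.9 kcal

(a) reversed (reverse to put C2H4(g) on the product side): +316.2 kcal
(b) as written (CH3CHO(g) already on the reactant side): -264.0 kcal
(c) as written (C4H10(g) already on the reactant side): -635.1 kcal
Since enthalpy is a state function, ΔH° = (-1)·(-316.2) + (1)·(-264.0) + (1)·(-635.1) = -582.9 kcal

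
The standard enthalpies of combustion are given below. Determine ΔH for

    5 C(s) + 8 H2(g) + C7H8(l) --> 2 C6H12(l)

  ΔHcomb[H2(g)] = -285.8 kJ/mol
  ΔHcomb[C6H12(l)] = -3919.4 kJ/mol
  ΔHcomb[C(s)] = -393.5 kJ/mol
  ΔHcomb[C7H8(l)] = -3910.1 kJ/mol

Using ΔH = Σ nΔHc°(reactants) − Σ nΔHc°(products):
= [5·(-393.5) + 8·(-285.8) + 1·(-3910.1)] − [2·(-3919.4)]
= -325.2 kJ/mol

ΔH = -325.2 kJ/mol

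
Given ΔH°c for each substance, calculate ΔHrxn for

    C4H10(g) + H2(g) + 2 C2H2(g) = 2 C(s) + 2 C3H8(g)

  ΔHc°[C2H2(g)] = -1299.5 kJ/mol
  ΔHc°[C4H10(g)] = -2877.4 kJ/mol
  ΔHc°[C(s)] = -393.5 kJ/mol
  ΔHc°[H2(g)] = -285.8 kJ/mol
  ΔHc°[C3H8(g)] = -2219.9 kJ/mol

ΔHrxn = -535.4 kJ/mol

Using ΔH = Σ nΔHc°(reactants) − Σ nΔHc°(products):
= [1·(-2877.4) + 1·(-285.8) + 2·(-1299.5)] − [2·(-393.5) + 2·(-2219.9)]
= -535.4 kJ/mol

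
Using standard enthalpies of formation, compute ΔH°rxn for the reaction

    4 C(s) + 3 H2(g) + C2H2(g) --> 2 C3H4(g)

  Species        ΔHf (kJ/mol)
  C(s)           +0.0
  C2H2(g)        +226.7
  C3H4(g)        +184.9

ΔH°rxn = 143.1 kJ/mol

Products: 2·(+184.9) = +369.8
Reactants: 4·(+0.0) + 3·(+0.0) + 1·(+226.7) = +226.7
ΔH°rxn = (+369.8) − (+226.7) = 143.1 kJ/mol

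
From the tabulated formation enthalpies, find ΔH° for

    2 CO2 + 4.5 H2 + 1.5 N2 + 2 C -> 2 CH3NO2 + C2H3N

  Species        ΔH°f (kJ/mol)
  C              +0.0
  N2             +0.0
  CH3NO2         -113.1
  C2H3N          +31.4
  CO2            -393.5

ΔH° = 592.2 kJ/mol

Products: 2·(-113.1) + 1·(+31.4) = -194.8
Reactants: 2·(-393.5) + 9/2·(+0.0) + 3/2·(+0.0) + 2·(+0.0) = -787.0
ΔH° = (-194.8) − (-787.0) = 592.2 kJ/mol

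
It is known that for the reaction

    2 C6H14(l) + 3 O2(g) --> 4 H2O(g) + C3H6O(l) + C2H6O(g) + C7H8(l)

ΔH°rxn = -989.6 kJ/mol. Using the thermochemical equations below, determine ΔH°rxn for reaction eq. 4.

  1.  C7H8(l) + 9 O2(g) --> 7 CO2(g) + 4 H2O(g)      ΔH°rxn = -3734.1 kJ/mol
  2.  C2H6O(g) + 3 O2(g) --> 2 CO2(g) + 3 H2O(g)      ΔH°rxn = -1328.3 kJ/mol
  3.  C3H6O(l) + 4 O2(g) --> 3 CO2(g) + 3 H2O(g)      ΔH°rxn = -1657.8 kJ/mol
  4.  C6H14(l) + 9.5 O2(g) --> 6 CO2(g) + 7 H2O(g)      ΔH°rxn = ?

ΔH°rxn = -3854.9 kJ/mol

eq. 1 reversed: +3734.1 kJ/mol
eq. 2 reversed: +1328.3 kJ/mol
eq. 3 reversed: +1657.8 kJ/mol
eq. 4 × 2: contributes 2·x
-989.6 = (+3734.1) + (+1328.3) + (+1657.8) + 2·x
x = (-989.6 − (+6720.2)) / (2) = -3854.9 kJ/mol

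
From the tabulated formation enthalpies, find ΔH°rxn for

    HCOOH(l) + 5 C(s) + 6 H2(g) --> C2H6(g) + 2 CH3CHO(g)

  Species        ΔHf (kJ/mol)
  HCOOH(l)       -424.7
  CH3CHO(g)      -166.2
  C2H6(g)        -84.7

Products: 1·(-84.7) + 2·(-166.2) = -417.1
Reactants: 1·(-424.7) + 5·(+0.0) + 6·(+0.0) = -424.7
ΔH°rxn = (-417.1) − (-424.7) = 7.6 kJ/mol

ΔH°rxn = 7.6 kJ/mol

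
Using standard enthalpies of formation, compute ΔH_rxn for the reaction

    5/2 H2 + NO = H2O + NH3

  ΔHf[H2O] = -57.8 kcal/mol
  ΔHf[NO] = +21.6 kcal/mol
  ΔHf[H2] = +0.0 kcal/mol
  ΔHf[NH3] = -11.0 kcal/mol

ΔH°rxn = Σ nΔHf°(products) − Σ nΔHf°(reactants).
Products: 1·(-57.8) + 1·(-11.0) = -68.8
Reactants: 5/2·(+0.0) + 1·(+21.6) = +21.6
ΔH_rxn = (-68.8) − (+21.6) = -90.4 kcal/mol

ΔH_rxn = -90.4 kcal/mol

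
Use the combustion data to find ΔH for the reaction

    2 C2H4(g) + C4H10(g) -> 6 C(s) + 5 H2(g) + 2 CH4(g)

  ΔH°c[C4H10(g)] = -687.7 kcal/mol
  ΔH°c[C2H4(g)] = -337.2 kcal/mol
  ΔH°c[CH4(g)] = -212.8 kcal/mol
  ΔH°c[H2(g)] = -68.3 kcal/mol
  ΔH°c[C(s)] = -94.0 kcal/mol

Using ΔH = Σ nΔHc°(reactants) − Σ nΔHc°(products):
= [2·(-337.2) + 1·(-687.7)] − [6·(-94.0) + 5·(-68.3) + 2·(-212.8)]
= -31.0 kcal/mol

ΔH = -31.0 kcal/mol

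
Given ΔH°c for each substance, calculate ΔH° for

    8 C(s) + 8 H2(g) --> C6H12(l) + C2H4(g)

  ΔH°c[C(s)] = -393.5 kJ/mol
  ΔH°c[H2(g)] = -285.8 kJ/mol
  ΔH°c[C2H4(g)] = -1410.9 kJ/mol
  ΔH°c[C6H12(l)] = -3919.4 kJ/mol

ΔH° = -104.1 kJ/mol

With combustion enthalpies, reactants minus products:
= [8·(-393.5) + 8·(-285.8)] − [1·(-3919.4) + 1·(-1410.9)]
= -104.1 kJ/mol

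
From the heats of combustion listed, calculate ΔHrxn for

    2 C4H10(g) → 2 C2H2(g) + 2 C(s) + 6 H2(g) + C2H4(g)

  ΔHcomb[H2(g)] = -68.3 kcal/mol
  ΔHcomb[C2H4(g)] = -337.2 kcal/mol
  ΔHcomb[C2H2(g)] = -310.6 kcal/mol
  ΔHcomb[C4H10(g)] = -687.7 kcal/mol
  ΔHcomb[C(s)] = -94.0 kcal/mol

ΔHrxn = 180.8 kcal/mol

Using ΔH = Σ nΔHc°(reactants) − Σ nΔHc°(products):
= [2·(-687.7)] − [2·(-310.6) + 2·(-94.0) + 6·(-68.3) + 1·(-337.2)]
= 180.8 kcal/mol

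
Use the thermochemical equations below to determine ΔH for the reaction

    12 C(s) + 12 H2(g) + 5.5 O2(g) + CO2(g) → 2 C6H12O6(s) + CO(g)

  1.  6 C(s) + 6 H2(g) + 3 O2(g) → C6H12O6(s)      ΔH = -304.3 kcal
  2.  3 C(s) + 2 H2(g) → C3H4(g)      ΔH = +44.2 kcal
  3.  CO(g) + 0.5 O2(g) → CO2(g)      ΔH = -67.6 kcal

eq. 1 × 2: (2)·(-304.3) = -608.6 kcal
eq. 2: not needed.
eq. 3 reversed: +67.6 kcal
ΔH = (-608.6) + (+67.6) = -541.0 kcal

ΔH = -541.0 kcal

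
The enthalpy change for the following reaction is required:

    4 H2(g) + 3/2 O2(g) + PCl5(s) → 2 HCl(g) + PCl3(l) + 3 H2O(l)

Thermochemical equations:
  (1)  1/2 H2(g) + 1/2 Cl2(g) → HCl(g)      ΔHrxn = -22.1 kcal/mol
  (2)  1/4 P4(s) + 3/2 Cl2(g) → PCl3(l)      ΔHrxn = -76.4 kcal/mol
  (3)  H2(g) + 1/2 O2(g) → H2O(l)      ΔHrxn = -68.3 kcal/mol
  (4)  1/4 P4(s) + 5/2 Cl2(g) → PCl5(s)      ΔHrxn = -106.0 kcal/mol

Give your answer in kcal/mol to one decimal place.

ΔHrxn = -219.5 kcal/mol

(1) × 2: (2)·(-22.1) = -44.2 kcal/mol
(2) as written: -76.4 kcal/mol
(3) × 3: (3)·(-68.3) = -204.9 kcal/mol
(4) reversed: +106.0 kcal/mol
ΔHrxn = (2)·(-22.1) + (1)·(-76.4) + (3)·(-68.3) + (-1)·(-106.0) = -219.5 kcal/mol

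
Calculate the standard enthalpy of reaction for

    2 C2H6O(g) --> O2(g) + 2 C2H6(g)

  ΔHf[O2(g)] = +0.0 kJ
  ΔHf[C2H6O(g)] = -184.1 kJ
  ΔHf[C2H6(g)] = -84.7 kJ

ΔH° = 198.8 kJ

ΔH°rxn = Σ nΔHf°(products) − Σ nΔHf°(reactants).
Products: 1·(+0.0) + 2·(-84.7) = -169.4
Reactants: 2·(-184.1) = -368.2
ΔH° = (-169.4) − (-368.2) = 198.8 kJ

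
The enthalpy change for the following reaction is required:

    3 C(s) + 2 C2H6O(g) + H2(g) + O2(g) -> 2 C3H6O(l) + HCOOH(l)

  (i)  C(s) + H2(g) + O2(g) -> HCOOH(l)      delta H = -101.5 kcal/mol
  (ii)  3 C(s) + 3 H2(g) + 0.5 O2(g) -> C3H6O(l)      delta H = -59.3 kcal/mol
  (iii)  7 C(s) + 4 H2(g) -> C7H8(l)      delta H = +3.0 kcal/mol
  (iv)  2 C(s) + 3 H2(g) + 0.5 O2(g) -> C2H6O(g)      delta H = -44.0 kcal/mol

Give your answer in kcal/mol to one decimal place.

delta H = -132.1 kcal/mol

(i) as written: -101.5 kcal/mol
(ii) × 2: (2)·(-59.3) = -118.6 kcal/mol
(iii): not needed.
(iv) reversed and × 2: (-2)·(-44.0) = +88.0 kcal/mol
Summing the manipulated equations, delta H = (1)·(-101.5) + (2)·(-59.3) + (-2)·(-44.0) = -132.1 kcal/mol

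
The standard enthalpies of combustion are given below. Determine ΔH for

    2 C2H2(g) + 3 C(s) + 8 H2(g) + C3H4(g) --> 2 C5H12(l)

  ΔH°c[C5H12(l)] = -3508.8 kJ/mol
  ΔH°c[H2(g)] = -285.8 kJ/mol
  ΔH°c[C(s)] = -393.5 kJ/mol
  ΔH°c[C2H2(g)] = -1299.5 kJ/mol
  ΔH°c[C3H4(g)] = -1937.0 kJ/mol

ΔH = -985.3 kJ/mol

Using ΔH = Σ nΔHc°(reactants) − Σ nΔHc°(products):
= [2·(-1299.5) + 3·(-393.5) + 8·(-285.8) + 1·(-1937.0)] − [2·(-3508.8)]
= -985.3 kJ/mol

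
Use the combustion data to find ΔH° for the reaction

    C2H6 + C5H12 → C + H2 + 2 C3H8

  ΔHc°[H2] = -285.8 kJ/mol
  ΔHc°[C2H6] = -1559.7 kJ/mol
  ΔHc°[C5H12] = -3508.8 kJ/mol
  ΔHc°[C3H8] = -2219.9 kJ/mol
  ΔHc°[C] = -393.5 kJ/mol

ΔH° = 50.6 kJ/mol

Using ΔH = Σ nΔHc°(reactants) − Σ nΔHc°(products):
= [1·(-1559.7) + 1·(-3508.8)] − [1·(-393.5) + 1·(-285.8) + 2·(-2219.9)]
= 50.6 kJ/mol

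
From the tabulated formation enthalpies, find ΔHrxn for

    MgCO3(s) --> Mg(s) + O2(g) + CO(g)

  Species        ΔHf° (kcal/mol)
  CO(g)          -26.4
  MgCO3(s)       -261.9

ΔHrxn = 235.5 kcal/mol

Products: 1·(+0.0) + 1·(+0.0) + 1·(-26.4) = -26.4
Reactants: 1·(-261.9) = -261.9
ΔHrxn = (-26.4) − (-261.9) = 235.5 kcal/mol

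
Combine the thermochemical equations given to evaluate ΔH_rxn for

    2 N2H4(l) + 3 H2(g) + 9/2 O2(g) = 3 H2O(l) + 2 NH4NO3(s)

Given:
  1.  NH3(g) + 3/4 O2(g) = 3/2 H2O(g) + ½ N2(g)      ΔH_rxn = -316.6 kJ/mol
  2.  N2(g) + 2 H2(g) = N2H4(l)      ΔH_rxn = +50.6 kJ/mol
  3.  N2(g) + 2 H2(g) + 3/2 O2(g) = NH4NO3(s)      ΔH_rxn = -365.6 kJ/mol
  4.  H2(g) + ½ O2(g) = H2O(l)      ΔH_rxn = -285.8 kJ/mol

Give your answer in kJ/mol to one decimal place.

eq. 1: not needed.
eq. 2 reversed and × 2: (-2)·(+50.6) = -101.2 kJ/mol
eq. 3 × 2: (2)·(-365.6) = -731.2 kJ/mol
eq. 4 × 3: (3)·(-285.8) = -857.4 kJ/mol
ΔH_rxn = (-101.2) + (-731.2) + (-857.4) = -1689.8 kJ/mol

ΔH_rxn = -1689.8 kJ/mol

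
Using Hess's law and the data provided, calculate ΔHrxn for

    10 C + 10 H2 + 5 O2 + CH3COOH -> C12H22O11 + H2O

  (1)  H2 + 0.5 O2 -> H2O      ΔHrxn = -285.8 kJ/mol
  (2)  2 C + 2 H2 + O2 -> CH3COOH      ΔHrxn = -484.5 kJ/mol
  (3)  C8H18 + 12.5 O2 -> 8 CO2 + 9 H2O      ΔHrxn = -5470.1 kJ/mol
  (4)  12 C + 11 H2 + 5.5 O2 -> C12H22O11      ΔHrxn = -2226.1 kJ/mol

(1) as written: -285.8 kJ/mol
(2) reversed (reverse to put CH3COOH on the reactant side): +484.5 kJ/mol
(3): not needed (CO2 appears nowhere else).
(4) as written (C12H22O11 already on the product side): -2226.1 kJ/mol
Since enthalpy is a state function, ΔHrxn = (-285.8) + (+484.5) + (-2226.1) = -2027.4 kJ/mol

ΔHrxn = -2027.4 kJ/mol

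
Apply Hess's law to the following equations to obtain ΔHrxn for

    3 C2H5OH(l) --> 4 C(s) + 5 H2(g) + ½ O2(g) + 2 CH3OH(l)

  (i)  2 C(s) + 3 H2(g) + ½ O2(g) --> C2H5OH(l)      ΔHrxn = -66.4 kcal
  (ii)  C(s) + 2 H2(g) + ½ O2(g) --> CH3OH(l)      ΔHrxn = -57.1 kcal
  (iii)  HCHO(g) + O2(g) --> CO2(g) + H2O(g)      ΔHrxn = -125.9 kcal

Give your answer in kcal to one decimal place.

ΔHrxn = 85.0 kcal

(i) reversed and × 3 (reverse to put C2H5OH(l) on the reactant side; ×3 to match 3 C2H5OH(l) in the target): (-3)·(-66.4) = +199.2 kcal
(ii) × 2 (×2 to match 2 CH3OH(l) in the target): (2)·(-57.1) = -114.2 kcal
(iii): not needed (CO2(g) appears nowhere else).
Summing the manipulated equations, ΔHrxn = (+199.2) + (-114.2) = 85.0 kcal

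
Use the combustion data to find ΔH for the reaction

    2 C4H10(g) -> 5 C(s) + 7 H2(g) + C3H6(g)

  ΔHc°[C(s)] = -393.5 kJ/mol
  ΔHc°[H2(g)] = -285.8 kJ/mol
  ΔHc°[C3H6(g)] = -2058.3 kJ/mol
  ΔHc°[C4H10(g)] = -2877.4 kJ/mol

With combustion enthalpies, reactants minus products:
= [2·(-2877.4)] − [5·(-393.5) + 7·(-285.8) + 1·(-2058.3)]
= 271.6 kJ/mol

ΔH = 271.6 kJ/mol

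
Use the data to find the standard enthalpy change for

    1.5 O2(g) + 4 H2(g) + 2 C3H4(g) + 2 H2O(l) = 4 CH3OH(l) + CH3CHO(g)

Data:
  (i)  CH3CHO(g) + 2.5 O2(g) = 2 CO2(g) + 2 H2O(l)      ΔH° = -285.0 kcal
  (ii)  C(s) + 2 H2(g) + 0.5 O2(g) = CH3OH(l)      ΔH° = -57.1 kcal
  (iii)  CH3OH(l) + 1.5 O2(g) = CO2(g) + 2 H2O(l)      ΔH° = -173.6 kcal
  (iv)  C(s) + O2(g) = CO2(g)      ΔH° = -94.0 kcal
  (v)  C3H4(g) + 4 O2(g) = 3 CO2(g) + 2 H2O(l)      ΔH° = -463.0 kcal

(i) reversed: +285.0 kcal
(ii) × 2: (2)·(-57.1) = -114.2 kcal
(iii) reversed and × 2: (-2)·(-173.6) = +347.2 kcal
(iv) reversed and × 2: (-2)·(-94.0) = +188.0 kcal
(v) × 2: (2)·(-463.0) = -926.0 kcal
ΔH° = (+285.0) + (-114.2) + (+347.2) + (+188.0) + (-926.0) = -220.0 kcal

ΔH° = -220.0 kcal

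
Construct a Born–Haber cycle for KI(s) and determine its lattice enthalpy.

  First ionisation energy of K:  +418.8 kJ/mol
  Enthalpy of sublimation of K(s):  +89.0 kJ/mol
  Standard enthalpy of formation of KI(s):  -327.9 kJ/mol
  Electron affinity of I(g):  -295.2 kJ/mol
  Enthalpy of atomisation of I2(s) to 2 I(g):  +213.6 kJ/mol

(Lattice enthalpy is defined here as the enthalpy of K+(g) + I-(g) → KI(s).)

ΔHf° = 1·ΔHsub + 1·(ΣIE) + 1/2·D(I2) + 1·EA + U
-327.9 = 1·(+89.0) + 1·(+418.8) + 1/2·(+213.6) + 1·(-295.2) + U
U = -327.9 − (+319.4) = -647.3 kJ/mol

U = -647.3 kJ/mol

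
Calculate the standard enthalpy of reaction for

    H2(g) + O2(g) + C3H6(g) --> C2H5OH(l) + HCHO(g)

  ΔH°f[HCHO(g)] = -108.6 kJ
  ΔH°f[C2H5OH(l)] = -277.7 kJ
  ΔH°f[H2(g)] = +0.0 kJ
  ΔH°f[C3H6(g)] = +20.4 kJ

ΔH°rxn = Σ nΔHf°(products) − Σ nΔHf°(reactants).
Products: 1·(-277.7) + 1·(-108.6) = -386.3
Reactants: 1·(+0.0) + 1·(+0.0) + 1·(+20.4) = +20.4
ΔH_rxn = (-386.3) − (+20.4) = -406.7 kJ

ΔH_rxn = -406.7 kJ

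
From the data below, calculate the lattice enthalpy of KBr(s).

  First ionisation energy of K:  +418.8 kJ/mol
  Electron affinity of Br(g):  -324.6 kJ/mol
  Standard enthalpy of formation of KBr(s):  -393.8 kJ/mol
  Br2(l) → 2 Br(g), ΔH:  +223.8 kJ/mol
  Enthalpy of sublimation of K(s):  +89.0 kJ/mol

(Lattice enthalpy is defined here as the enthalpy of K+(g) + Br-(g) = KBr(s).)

ΔHf° = 1·ΔHsub + 1·(ΣIE) + 1/2·D(Br2) + 1·EA + U
-393.8 = 1·(+89.0) + 1·(+418.8) + 1/2·(+223.8) + 1·(-324.6) + U
U = -393.8 − (+295.1) = -688.9 kJ/mol

U = -688.9 kJ/mol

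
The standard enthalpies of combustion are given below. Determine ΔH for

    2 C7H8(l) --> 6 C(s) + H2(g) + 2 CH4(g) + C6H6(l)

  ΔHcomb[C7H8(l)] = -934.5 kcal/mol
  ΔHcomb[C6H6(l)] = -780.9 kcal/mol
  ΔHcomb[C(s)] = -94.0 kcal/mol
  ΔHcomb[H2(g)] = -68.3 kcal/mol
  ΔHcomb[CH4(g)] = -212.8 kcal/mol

Using ΔH = Σ nΔHc°(reactants) − Σ nΔHc°(products):
= [2·(-934.5)] − [6·(-94.0) + 1·(-68.3) + 2·(-212.8) + 1·(-780.9)]
= -30.2 kcal/mol

ΔH = -30.2 kcal/mol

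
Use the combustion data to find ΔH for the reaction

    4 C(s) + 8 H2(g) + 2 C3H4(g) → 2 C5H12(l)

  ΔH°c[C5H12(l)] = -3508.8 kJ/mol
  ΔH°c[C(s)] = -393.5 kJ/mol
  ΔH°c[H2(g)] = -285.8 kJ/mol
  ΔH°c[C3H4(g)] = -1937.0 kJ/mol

With combustion enthalpies, reactants minus products:
= [4·(-393.5) + 8·(-285.8) + 2·(-1937.0)] − [2·(-3508.8)]
= -716.8 kJ/mol

ΔH = -716.8 kJ/mol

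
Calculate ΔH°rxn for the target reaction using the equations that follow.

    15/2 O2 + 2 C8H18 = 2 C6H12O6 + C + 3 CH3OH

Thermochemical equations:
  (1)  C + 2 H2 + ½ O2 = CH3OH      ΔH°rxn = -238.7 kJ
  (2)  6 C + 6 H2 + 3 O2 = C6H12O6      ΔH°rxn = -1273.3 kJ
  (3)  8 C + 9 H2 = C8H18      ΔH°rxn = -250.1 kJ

(1) × 3: (3)·(-238.7) = -716.1 kJ
(2) × 2: (2)·(-1273.3) = -2546.6 kJ
(3) reversed and × 2: (-2)·(-250.1) = +500.2 kJ
Summing the manipulated equations, ΔH°rxn = (3)·(-238.7) + (2)·(-1273.3) + (-2)·(-250.1) = -2762.5 kJ

ΔH°rxn = -2762.5 kJ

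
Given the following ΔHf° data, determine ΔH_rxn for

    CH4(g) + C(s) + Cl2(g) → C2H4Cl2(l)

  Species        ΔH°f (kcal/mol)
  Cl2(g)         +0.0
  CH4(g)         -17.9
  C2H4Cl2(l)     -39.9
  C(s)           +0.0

ΔH_rxn = -22.0 kcal/mol

Products: 1·(-39.9) = -39.9
Reactants: 1·(-17.9) + 1·(+0.0) + 1·(+0.0) = -17.9
ΔH_rxn = (-39.9) − (-17.9) = -22.0 kcal/mol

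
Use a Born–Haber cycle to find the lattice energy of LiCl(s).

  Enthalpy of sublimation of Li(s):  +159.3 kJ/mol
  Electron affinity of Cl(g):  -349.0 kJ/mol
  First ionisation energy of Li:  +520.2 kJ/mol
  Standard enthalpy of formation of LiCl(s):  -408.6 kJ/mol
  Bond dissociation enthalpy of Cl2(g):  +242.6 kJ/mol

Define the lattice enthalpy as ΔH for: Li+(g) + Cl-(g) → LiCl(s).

U = -860.4 kJ/mol

ΔHf° = 1·ΔHsub + 1·(ΣIE) + 1/2·D(Cl2) + 1·EA + U
-408.6 = 1·(+159.3) + 1·(+520.2) + 1/2·(+242.6) + 1·(-349.0) + U
U = -408.6 − (+451.8) = -860.4 kJ/mol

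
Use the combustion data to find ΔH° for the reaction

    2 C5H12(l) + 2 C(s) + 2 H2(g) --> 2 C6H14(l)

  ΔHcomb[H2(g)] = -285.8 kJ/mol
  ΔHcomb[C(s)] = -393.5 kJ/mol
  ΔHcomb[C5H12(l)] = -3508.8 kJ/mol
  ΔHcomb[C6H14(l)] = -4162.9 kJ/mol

ΔH° = -50.4 kJ/mol

Using ΔH = Σ nΔHc°(reactants) − Σ nΔHc°(products):
= [2·(-3508.8) + 2·(-393.5) + 2·(-285.8)] − [2·(-4162.9)]
= -50.4 kJ/mol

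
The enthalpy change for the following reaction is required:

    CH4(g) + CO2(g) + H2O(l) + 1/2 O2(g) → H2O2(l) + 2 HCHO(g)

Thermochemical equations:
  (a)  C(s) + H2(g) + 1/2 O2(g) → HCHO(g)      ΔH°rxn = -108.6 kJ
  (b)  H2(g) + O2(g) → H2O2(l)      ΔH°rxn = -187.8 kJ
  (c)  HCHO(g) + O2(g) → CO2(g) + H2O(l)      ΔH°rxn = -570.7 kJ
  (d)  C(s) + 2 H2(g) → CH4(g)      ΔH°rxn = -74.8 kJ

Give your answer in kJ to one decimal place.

(a) as written: -108.6 kJ
(b) as written: -187.8 kJ
(c) reversed: +570.7 kJ
(d) reversed: +74.8 kJ
ΔH°rxn = (-108.6) + (-187.8) + (+570.7) + (+74.8) = 349.1 kJ

ΔH°rxn = 349.1 kJ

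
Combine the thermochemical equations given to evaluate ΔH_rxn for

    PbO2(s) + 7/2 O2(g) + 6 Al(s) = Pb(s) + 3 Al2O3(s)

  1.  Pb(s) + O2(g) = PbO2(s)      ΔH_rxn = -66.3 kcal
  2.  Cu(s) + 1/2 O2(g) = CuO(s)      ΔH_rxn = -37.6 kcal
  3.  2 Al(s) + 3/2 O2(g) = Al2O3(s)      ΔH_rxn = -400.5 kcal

eq. 1 reversed: +66.3 kcal
eq. 2: not needed.
eq. 3 × 3: (3)·(-400.5) = -1201.5 kcal
ΔH_rxn = (-1)·(-66.3) + (3)·(-400.5) = -1135.2 kcal

ΔH_rxn = -1135.2 kcal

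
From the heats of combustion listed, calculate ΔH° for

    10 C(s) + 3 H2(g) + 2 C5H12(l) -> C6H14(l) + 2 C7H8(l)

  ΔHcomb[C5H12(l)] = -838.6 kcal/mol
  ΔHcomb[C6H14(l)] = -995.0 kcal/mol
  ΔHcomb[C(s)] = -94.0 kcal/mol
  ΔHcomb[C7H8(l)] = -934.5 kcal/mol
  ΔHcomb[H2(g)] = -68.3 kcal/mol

Using ΔH = Σ nΔHc°(reactants) − Σ nΔHc°(products):
= [10·(-94.0) + 3·(-68.3) + 2·(-838.6)] − [1·(-995.0) + 2·(-934.5)]
= 41.9 kcal/mol

ΔH° = 41.9 kcal/mol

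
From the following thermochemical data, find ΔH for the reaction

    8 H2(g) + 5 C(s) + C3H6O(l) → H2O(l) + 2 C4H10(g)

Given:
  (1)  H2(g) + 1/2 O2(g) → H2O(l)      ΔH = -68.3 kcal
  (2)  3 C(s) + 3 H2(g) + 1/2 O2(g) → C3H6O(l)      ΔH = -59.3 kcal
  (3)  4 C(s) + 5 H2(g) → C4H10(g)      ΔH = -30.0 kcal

(1) as written (H2O(l) already on the product side): -68.3 kcal
(2) reversed (reverse to put C3H6O(l) on the reactant side): +59.3 kcal
(3) × 2 (×2 to match 2 C4H10(g) in the target): (2)·(-30.0) = -60.0 kcal
Combining the equations, ΔH = (-68.3) + (+59.3) + (-60.0) = -69.0 kcal

ΔH = -69.0 kcal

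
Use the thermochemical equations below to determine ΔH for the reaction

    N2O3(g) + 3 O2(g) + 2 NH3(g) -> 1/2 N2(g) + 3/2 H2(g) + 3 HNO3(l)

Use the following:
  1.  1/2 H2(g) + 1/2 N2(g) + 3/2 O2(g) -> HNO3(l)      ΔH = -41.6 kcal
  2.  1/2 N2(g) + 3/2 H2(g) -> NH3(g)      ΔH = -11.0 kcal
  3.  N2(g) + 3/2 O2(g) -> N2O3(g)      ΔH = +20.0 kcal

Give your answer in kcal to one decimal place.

ΔH = -122.8 kcal

eq. 1 × 3: (3)·(-41.6) = -124.8 kcal
eq. 2 reversed and × 2: (-2)·(-11.0) = +22.0 kcal
eq. 3 reversed: -20.0 kcal
Summing the manipulated equations, ΔH = (3)·(-41.6) + (-2)·(-11.0) + (-1)·(+20.0) = -122.8 kcal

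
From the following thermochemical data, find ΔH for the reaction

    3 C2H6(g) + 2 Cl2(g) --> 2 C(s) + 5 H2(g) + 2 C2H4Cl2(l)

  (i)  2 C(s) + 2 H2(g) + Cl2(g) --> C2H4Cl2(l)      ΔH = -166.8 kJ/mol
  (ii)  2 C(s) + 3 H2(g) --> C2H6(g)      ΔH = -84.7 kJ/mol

ΔH = -79.5 kJ/mol

(i) × 2 (×2 to match 2 C2H4Cl2(l) in the target): (2)·(-166.8) = -333.6 kJ/mol
(ii) reversed and × 3 (C2H6(g) must end up as a reactant; ×3 to match 3 C2H6(g) in the target): (-3)·(-84.7) = +254.1 kJ/mol
Summing the manipulated equations, ΔH = (-333.6) + (+254.1) = -79.5 kJ/mol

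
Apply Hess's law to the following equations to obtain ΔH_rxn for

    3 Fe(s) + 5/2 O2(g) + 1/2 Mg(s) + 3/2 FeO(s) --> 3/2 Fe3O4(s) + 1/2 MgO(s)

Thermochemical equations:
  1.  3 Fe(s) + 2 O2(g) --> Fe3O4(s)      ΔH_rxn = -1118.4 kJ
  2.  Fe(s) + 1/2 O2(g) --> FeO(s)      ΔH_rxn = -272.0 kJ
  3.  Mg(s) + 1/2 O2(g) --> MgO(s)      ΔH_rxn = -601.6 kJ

eq. 1 × 3/2 (scale by 3/2 for the 3/2 Fe3O4(s)): (3/2)·(-1118.4) = -1677.6 kJ
eq. 2 reversed and × 3/2 (FeO(s) must end up as a reactant; ×3/2 to match 3/2 FeO(s) in the target): (-3/2)·(-272.0) = +408.0 kJ
eq. 3 × 1/2 (×1/2 to match 1/2 MgO(s) in the target): (1/2)·(-601.6) = -300.8 kJ
Combining the equations, ΔH_rxn = (3/2)·(-1118.4) + (-3/2)·(-272.0) + (1/2)·(-601.6) = -1570.4 kJ

ΔH_rxn = -1570.4 kJ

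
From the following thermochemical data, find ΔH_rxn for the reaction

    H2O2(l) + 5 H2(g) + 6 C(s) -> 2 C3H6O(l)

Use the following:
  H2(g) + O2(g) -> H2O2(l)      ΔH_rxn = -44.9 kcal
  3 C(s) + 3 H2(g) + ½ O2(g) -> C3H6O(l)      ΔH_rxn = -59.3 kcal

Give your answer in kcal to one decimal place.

ΔH_rxn = -73.7 kcal

equation 1 reversed: +44.9 kcal
equation 2 × 2: (2)·(-59.3) = -118.6 kcal
Summing the manipulated equations, ΔH_rxn = (+44.9) + (-118.6) = -73.7 kcal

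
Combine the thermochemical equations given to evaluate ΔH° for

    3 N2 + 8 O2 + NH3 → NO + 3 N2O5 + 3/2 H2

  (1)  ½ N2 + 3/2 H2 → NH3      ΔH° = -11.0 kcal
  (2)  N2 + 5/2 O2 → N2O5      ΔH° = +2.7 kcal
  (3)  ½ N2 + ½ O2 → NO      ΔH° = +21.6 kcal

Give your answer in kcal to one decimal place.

(1) reversed (NH3 must end up as a reactant): +11.0 kcal
(2) × 3 (scale by 3 for the 3 N2O5): (3)·(+2.7) = +8.1 kcal
(3) as written (NO already on the product side): +21.6 kcal
Combining the equations, ΔH° = (+11.0) + (+8.1) + (+21.6) = 40.7 kcal

ΔH° = 40.7 kcal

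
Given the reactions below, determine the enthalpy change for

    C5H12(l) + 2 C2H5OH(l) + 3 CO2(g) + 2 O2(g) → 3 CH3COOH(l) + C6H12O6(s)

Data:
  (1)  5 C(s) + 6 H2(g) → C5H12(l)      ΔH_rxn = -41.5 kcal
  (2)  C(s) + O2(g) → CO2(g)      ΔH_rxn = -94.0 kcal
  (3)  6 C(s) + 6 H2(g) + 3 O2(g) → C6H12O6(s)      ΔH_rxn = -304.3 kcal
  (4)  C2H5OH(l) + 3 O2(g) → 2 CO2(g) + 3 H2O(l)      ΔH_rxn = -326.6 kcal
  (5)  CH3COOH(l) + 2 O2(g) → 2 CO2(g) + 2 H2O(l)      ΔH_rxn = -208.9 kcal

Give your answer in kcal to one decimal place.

(1) reversed (reverse to put C5H12(l) on the reactant side): +41.5 kcal
(2) reversed: +94.0 kcal
(3) as written (C6H12O6(s) already on the product side): -304.3 kcal
(4) × 2 (×2 to match 2 C2H5OH(l) in the target): (2)·(-326.6) = -653.2 kcal
(5) reversed and × 3 (reverse to put CH3COOH(l) on the product side; scale by 3 for the 3 CH3COOH(l)): (-3)·(-208.9) = +626.7 kcal
By Hess's law, ΔH_rxn = (-1)·(-41.5) + (-1)·(-94.0) + (1)·(-304.3) + (2)·(-326.6) + (-3)·(-208.9) = -195.3 kcal

ΔH_rxn = -195.3 kcal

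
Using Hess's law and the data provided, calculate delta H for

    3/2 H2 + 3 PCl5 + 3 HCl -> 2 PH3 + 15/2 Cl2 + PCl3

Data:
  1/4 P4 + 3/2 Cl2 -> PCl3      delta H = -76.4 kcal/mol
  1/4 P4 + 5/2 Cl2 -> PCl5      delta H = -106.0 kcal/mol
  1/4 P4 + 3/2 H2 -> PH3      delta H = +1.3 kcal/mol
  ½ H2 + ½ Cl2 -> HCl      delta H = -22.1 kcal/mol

equation 1 as written: -76.4 kcal/mol
equation 2 reversed and × 3: (-3)·(-106.0) = +318.0 kcal/mol
equation 3 × 2: (2)·(+1.3) = +2.6 kcal/mol
equation 4 reversed and × 3: (-3)·(-22.1) = +66.3 kcal/mol
By Hess's law, delta H = (-76.4) + (+318.0) + (+2.6) + (+66.3) = 310.5 kcal/mol

delta H = 310.5 kcal/mol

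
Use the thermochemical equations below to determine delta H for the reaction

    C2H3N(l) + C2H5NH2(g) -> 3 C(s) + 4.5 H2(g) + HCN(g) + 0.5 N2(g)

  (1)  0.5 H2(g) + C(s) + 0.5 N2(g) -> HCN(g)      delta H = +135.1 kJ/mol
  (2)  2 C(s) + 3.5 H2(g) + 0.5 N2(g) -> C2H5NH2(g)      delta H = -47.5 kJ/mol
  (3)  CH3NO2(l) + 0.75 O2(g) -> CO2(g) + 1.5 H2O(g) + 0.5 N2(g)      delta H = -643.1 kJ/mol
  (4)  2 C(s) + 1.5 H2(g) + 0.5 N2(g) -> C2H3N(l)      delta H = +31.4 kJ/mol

delta H = 151.2 kJ/mol

(1) as written (HCN(g) already on the product side): +135.1 kJ/mol
(2) reversed (C2H5NH2(g) must end up as a reactant): +47.5 kJ/mol
(3): not needed (O2(g) appears nowhere else).
(4) reversed (C2H3N(l) must end up as a reactant): -31.4 kJ/mol
delta H = (1)·(+135.1) + (-1)·(-47.5) + (-1)·(+31.4) = 151.2 kJ/mol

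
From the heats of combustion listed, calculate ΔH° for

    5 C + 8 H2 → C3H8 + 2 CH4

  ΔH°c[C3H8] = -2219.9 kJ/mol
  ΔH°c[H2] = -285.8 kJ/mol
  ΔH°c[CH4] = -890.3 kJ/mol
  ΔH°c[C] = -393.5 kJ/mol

With combustion enthalpies, reactants minus products:
= [5·(-393.5) + 8·(-285.8)] − [1·(-2219.9) + 2·(-890.3)]
= -253.4 kJ/mol

ΔH° = -253.4 kJ/mol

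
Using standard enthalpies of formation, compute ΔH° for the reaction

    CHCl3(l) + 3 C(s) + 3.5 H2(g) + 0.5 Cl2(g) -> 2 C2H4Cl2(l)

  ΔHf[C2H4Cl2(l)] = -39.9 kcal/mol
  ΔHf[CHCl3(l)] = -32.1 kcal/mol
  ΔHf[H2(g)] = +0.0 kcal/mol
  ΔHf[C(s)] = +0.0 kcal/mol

ΔH°rxn = Σ nΔHf°(products) − Σ nΔHf°(reactants).
Products: 2·(-39.9) = -79.8
Reactants: 1·(-32.1) + 3·(+0.0) + 7/2·(+0.0) + 1/2·(+0.0) = -32.1
ΔH° = (-79.8) − (-32.1) = -47.7 kcal/mol

ΔH° = -47.7 kcal/mol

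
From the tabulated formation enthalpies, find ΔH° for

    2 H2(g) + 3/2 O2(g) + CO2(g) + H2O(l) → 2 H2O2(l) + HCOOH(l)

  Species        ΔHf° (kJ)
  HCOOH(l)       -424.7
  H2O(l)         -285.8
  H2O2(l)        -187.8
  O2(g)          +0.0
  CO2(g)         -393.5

ΔH° = -121.0 kJ

ΔH°rxn = Σ nΔHf°(products) − Σ nΔHf°(reactants).
Products: 2·(-187.8) + 1·(-424.7) = -800.3
Reactants: 2·(+0.0) + 3/2·(+0.0) + 1·(-393.5) + 1·(-285.8) = -679.3
ΔH° = (-800.3) − (-679.3) = -121.0 kJ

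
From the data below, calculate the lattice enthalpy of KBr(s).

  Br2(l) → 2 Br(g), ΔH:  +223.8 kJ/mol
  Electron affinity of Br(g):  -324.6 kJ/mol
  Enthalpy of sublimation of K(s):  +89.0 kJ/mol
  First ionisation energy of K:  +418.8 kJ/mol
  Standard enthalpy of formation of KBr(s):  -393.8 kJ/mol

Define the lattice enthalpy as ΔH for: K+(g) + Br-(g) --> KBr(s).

U = -688.9 kJ/mol

ΔHf° = 1·ΔHsub + 1·(ΣIE) + 1/2·D(Br2) + 1·EA + U
-393.8 = 1·(+89.0) + 1·(+418.8) + 1/2·(+223.8) + 1·(-324.6) + U
U = -393.8 − (+295.1) = -688.9 kJ/mol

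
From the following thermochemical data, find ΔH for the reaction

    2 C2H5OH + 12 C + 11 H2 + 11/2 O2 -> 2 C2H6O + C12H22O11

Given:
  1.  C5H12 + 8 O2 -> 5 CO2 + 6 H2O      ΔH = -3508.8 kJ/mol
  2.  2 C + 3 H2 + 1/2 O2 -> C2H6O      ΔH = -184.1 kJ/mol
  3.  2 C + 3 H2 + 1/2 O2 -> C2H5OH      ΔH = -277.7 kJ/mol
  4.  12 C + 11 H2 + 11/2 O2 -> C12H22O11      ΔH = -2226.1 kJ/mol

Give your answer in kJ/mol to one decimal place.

ΔH = -2038.9 kJ/mol

eq. 1: not needed.
eq. 2 × 2: (2)·(-184.1) = -368.2 kJ/mol
eq. 3 reversed and × 2: (-2)·(-277.7) = +555.4 kJ/mol
eq. 4 as written: -2226.1 kJ/mol
Combining the equations, ΔH = (2)·(-184.1) + (-2)·(-277.7) + (1)·(-2226.1) = -2038.9 kJ/mol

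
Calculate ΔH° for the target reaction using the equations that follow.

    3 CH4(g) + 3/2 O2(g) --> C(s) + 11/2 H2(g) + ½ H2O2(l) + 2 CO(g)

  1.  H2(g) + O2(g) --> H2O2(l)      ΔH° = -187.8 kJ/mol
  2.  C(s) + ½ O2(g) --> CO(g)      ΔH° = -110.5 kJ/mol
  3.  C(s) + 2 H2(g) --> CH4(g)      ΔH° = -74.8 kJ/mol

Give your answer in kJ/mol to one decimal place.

ΔH° = -90.5 kJ/mol

eq. 1 × 1/2: (1/2)·(-187.8) = -93.9 kJ/mol
eq. 2 × 2: (2)·(-110.5) = -221.0 kJ/mol
eq. 3 reversed and × 3: (-3)·(-74.8) = +224.4 kJ/mol
Since enthalpy is a state function, ΔH° = (1/2)·(-187.8) + (2)·(-110.5) + (-3)·(-74.8) = -90.5 kJ/mol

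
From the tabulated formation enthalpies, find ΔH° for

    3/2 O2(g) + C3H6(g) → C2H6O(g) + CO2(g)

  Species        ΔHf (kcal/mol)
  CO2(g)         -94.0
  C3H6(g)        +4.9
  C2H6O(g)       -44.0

Products: 1·(-44.0) + 1·(-94.0) = -138.0
Reactants: 3/2·(+0.0) + 1·(+4.9) = +4.9
ΔH° = (-138.0) − (+4.9) = -142.9 kcal/mol

ΔH° = -142.9 kcal/mol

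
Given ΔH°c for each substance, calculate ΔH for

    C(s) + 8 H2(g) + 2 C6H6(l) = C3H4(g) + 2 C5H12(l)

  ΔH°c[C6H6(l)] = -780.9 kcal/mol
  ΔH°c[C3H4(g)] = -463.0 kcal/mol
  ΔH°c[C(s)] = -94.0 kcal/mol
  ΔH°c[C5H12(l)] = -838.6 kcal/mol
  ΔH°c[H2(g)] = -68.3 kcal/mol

With combustion enthalpies, reactants minus products:
= [1·(-94.0) + 8·(-68.3) + 2·(-780.9)] − [1·(-463.0) + 2·(-838.6)]
= -62.0 kcal/mol

ΔH = -62.0 kcal/mol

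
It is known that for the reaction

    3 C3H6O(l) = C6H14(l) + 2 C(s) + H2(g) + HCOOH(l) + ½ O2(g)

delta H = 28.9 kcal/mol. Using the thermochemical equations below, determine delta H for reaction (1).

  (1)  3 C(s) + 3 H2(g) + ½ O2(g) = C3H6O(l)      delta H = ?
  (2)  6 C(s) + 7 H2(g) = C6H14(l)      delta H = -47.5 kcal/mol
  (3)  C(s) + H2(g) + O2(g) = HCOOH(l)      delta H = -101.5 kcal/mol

(1) reversed and × 3: contributes −3·x
(2) as written: -47.5 kcal/mol
(3) as written: -101.5 kcal/mol
+28.9 = (-47.5) + (-101.5) − 3·x
x = (+28.9 − (-149.0)) / (-3) = -59.3 kcal/mol

delta H = -59.3 kcal/mol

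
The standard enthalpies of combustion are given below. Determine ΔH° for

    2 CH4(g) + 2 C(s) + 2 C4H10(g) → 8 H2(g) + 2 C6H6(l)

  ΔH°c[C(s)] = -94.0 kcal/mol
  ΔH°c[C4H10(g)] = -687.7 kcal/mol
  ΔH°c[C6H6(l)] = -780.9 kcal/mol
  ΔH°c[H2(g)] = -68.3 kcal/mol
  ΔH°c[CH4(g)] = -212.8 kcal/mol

ΔH° = 119.2 kcal/mol

Using ΔH = Σ nΔHc°(reactants) − Σ nΔHc°(products):
= [2·(-212.8) + 2·(-94.0) + 2·(-687.7)] − [8·(-68.3) + 2·(-780.9)]
= 119.2 kcal/mol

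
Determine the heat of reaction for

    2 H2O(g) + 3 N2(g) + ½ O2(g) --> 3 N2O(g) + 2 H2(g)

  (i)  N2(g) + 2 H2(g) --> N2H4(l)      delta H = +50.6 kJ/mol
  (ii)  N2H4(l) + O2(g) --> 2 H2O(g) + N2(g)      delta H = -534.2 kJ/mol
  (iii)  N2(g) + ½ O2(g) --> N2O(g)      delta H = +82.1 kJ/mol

(i) reversed: -50.6 kJ/mol
(ii) reversed: +534.2 kJ/mol
(iii) × 3: (3)·(+82.1) = +246.3 kJ/mol
delta H = (-1)·(+50.6) + (-1)·(-534.2) + (3)·(+82.1) = 729.9 kJ/mol

delta H = 729.9 kJ/mol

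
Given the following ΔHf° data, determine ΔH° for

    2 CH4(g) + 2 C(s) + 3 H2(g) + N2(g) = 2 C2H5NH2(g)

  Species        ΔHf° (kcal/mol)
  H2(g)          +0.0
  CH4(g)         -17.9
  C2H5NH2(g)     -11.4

ΔH° = 13.0 kcal/mol

ΔH°rxn = Σ nΔHf°(products) − Σ nΔHf°(reactants).
Products: 2·(-11.4) = -22.8
Reactants: 2·(-17.9) + 2·(+0.0) + 3·(+0.0) + 1·(+0.0) = -35.8
ΔH° = (-22.8) − (-35.8) = 13.0 kcal/mol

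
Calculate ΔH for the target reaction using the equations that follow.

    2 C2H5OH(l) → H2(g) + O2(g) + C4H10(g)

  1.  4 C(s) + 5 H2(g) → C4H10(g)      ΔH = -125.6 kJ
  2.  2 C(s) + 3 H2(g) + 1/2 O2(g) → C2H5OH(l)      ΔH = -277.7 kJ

eq. 1 as written (C4H10(g) already on the product side): -125.6 kJ
eq. 2 reversed and × 2 (C2H5OH(l) must end up as a reactant; scale by 2 for the 2 C2H5OH(l)): (-2)·(-277.7) = +555.4 kJ
Summing the manipulated equations, ΔH = (-125.6) + (+555.4) = 429.8 kJ

ΔH = 429.8 kJ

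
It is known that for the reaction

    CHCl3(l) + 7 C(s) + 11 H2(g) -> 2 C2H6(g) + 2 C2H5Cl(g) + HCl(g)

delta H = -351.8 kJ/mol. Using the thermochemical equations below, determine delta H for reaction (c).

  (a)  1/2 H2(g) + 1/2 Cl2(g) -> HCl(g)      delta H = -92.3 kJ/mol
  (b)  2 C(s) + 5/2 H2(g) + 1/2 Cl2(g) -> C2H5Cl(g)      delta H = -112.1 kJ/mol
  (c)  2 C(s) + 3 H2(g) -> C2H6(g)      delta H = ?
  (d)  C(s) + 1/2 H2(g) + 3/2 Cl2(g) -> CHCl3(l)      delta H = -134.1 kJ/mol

delta H = -84.7 kJ/mol

(a) as written (HCl(g) already on the product side): -92.3 kJ/mol
(b) × 2 (×2 to match 2 C2H5Cl(g) in the target): (2)·(-112.1) = -224.2 kJ/mol
(c) × 2 (scale by 2 for the 2 C2H6(g)): contributes 2·x
(d) reversed (reverse to put CHCl3(l) on the reactant side): +134.1 kJ/mol
-351.8 = (-92.3) + (-224.2) + (+134.1) + 2·x
x = (-351.8 − (-182.4)) / (2) = -84.7 kJ/mol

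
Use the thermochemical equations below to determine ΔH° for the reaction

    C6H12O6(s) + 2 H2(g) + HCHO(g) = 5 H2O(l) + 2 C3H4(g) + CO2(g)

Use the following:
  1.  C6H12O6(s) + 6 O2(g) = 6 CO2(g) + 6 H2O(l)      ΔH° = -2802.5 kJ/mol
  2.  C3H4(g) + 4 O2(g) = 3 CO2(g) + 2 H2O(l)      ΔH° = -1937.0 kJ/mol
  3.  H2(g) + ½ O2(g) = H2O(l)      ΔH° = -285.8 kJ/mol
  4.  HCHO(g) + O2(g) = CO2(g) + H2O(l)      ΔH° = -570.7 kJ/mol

ΔH° = -70.8 kJ/mol

eq. 1 as written (C6H12O6(s) already on the reactant side): -2802.5 kJ/mol
eq. 2 reversed and × 2 (C3H4(g) must end up as a product; ×2 to match 2 C3H4(g) in the target): (-2)·(-1937.0) = +3874.0 kJ/mol
eq. 3 × 2 (scale by 2 for the 2 H2(g)): (2)·(-285.8) = -571.6 kJ/mol
eq. 4 as written (HCHO(g) already on the reactant side): -570.7 kJ/mol
By Hess's law, ΔH° = (-2802.5) + (+3874.0) + (-571.6) + (-570.7) = -70.8 kJ/mol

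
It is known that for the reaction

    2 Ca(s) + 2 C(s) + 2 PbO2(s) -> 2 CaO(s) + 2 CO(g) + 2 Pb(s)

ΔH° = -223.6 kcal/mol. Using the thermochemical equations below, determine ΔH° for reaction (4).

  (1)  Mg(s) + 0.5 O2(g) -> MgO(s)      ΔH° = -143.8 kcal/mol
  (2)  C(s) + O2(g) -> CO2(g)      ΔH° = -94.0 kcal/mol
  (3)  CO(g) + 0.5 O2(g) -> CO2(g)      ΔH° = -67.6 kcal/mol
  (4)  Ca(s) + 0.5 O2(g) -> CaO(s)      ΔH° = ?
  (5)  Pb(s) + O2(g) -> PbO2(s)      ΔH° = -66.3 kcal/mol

(1): not needed (MgO(s) appears nowhere else).
(2) × 2 (×2 to match 2 C(s) in the target): (2)·(-94.0) = -188.0 kcal/mol
(3) reversed and × 2 (reverse to put CO(g) on the product side; ×2 to match 2 CO(g) in the target): (-2)·(-67.6) = +135.2 kcal/mol
(4) × 2 (scale by 2 for the 2 CaO(s)): contributes 2·x
(5) reversed and × 2 (PbO2(s) must end up as a reactant; scale by 2 for the 2 PbO2(s)): (-2)·(-66.3) = +132.6 kcal/mol
-223.6 = (-188.0) + (+135.2) + (+132.6) + 2·x
x = (-223.6 − (+79.8)) / (2) = -151.7 kcal/mol

ΔH° = -151.7 kcal/mol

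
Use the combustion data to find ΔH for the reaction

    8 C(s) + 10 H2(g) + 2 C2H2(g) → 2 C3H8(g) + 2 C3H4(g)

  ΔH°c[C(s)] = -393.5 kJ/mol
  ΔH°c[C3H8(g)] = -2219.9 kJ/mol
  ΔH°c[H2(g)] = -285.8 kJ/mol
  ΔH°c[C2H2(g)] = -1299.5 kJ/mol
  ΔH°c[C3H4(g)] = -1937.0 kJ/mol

ΔH = -291.2 kJ/mol

Using ΔH = Σ nΔHc°(reactants) − Σ nΔHc°(products):
= [8·(-393.5) + 10·(-285.8) + 2·(-1299.5)] − [2·(-2219.9) + 2·(-1937.0)]
= -291.2 kJ/mol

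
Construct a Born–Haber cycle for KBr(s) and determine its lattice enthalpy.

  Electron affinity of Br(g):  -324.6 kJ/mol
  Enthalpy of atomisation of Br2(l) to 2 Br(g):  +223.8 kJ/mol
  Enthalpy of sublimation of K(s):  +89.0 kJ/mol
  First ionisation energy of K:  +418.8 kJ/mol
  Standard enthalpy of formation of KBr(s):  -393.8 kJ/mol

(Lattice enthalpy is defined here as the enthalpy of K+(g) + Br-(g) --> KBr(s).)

U = -688.9 kJ/mol

ΔHf° = 1·ΔHsub + 1·(ΣIE) + 1/2·D(Br2) + 1·EA + U
-393.8 = 1·(+89.0) + 1·(+418.8) + 1/2·(+223.8) + 1·(-324.6) + U
U = -393.8 − (+295.1) = -688.9 kJ/mol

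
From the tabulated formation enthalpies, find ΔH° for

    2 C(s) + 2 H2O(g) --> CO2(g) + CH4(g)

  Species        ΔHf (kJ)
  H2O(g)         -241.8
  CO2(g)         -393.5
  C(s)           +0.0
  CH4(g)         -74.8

ΔH° = 15.3 kJ

Products: 1·(-393.5) + 1·(-74.8) = -468.3
Reactants: 2·(+0.0) + 2·(-241.8) = -483.6
ΔH° = (-468.3) − (-483.6) = 15.3 kJ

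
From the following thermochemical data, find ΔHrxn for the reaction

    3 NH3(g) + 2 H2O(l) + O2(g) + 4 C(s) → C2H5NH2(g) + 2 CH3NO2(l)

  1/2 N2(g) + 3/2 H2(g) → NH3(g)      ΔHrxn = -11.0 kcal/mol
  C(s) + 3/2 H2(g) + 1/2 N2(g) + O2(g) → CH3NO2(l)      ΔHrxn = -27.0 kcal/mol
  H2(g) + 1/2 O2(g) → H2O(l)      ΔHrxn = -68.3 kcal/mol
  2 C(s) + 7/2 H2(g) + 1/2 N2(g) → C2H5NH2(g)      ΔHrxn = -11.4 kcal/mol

equation 1 reversed and × 3: (-3)·(-11.0) = +33.0 kcal/mol
equation 2 × 2: (2)·(-27.0) = -54.0 kcal/mol
equation 3 reversed and × 2: (-2)·(-68.3) = +136.6 kcal/mol
equation 4 as written: -11.4 kcal/mol
ΔHrxn = (-3)·(-11.0) + (2)·(-27.0) + (-2)·(-68.3) + (1)·(-11.4) = 104.2 kcal/mol

ΔHrxn = 104.2 kcal/mol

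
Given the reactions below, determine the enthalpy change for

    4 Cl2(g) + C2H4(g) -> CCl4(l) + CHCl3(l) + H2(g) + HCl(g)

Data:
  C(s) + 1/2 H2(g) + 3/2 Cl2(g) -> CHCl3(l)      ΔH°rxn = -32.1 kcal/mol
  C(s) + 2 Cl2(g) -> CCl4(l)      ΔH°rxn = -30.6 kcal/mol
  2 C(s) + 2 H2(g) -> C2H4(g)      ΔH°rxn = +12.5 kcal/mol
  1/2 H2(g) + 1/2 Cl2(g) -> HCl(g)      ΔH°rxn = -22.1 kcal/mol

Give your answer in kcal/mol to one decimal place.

ΔH°rxn = -97.3 kcal/mol

equation 1 as written (CHCl3(l) already on the product side): -32.1 kcal/mol
equation 2 as written (CCl4(l) already on the product side): -30.6 kcal/mol
equation 3 reversed (reverse to put C2H4(g) on the reactant side): -12.5 kcal/mol
equation 4 as written (HCl(g) already on the product side): -22.1 kcal/mol
By Hess's law, ΔH°rxn = (1)·(-32.1) + (1)·(-30.6) + (-1)·(+12.5) + (1)·(-22.1) = -97.3 kcal/mol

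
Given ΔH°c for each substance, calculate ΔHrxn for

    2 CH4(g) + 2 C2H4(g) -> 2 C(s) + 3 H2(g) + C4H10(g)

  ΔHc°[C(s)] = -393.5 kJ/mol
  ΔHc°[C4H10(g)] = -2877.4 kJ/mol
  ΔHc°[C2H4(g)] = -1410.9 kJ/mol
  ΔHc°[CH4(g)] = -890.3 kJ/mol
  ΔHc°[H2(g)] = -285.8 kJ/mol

With combustion enthalpies, reactants minus products:
= [2·(-890.3) + 2·(-1410.9)] − [2·(-393.5) + 3·(-285.8) + 1·(-2877.4)]
= -80.6 kJ/mol

ΔHrxn = -80.6 kJ/mol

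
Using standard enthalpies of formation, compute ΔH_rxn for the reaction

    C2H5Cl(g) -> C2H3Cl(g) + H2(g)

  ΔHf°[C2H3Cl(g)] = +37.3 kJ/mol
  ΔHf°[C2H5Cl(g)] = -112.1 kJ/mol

ΔH_rxn = 149.4 kJ/mol

Products: 1·(+37.3) + 1·(+0.0) = +37.3
Reactants: 1·(-112.1) = -112.1
ΔH_rxn = (+37.3) − (-112.1) = 149.4 kJ/mol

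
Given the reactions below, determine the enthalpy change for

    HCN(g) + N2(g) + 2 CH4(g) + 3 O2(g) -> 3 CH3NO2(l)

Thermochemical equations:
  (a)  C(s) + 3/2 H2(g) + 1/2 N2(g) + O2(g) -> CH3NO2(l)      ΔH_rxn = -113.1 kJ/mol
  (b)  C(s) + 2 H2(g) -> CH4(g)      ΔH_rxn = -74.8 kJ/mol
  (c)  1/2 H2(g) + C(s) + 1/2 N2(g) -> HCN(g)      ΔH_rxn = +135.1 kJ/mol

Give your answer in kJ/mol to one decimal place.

(a) × 3 (×3 to match 3 CH3NO2(l) in the target): (3)·(-113.1) = -339.3 kJ/mol
(b) reversed and × 2 (reverse to put CH4(g) on the reactant side; ×2 to match 2 CH4(g) in the target): (-2)·(-74.8) = +149.6 kJ/mol
(c) reversed (HCN(g) must end up as a reactant): -135.1 kJ/mol
ΔH_rxn = (-339.3) + (+149.6) + (-135.1) = -324.8 kJ/mol

ΔH_rxn = -324.8 kJ/mol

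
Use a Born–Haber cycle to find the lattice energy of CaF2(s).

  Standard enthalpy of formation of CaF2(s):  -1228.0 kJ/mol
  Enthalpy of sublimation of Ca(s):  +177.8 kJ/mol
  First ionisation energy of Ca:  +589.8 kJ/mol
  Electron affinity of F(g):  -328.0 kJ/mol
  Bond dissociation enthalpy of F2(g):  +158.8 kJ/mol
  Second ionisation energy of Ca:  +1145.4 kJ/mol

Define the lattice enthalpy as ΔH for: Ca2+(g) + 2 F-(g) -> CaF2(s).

U = -2643.8 kJ/mol

ΔHf° = 1·ΔHsub + 1·(ΣIE) + 1·D(F2) + 2·EA + U
-1228.0 = 1·(+177.8) + 1·(+1735.2) + 1·(+158.8) + 2·(-328.0) + U
U = -1228.0 − (+1415.8) = -2643.8 kJ/mol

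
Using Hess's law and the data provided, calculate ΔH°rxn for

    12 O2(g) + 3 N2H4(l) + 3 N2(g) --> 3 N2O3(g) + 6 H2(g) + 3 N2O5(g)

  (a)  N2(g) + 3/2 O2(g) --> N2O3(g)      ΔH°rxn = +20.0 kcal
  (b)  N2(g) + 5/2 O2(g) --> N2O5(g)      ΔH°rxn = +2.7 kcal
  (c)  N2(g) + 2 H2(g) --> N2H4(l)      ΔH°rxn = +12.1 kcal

(a) × 3 (scale by 3 for the 3 N2O3(g)): (3)·(+20.0) = +60.0 kcal
(b) × 3 (×3 to match 3 N2O5(g) in the target): (3)·(+2.7) = +8.1 kcal
(c) reversed and × 3 (N2H4(l) must end up as a reactant; scale by 3 for the 3 N2H4(l)): (-3)·(+12.1) = -36.3 kcal
Since enthalpy is a state function, ΔH°rxn = (3)·(+20.0) + (3)·(+2.7) + (-3)·(+12.1) = 31.8 kcal

ΔH°rxn = 31.8 kcal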